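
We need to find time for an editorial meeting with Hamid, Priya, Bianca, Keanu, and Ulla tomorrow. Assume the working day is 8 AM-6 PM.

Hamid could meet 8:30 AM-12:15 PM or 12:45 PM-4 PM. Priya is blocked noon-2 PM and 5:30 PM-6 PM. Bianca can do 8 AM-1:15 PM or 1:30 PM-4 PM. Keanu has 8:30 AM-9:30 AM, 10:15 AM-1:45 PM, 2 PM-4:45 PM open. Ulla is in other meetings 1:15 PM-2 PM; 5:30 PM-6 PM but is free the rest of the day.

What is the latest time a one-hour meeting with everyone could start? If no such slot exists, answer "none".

15:00

Hamid free: 08:30-12:15, 12:45-16:00.
Priya free: 08:00-12:00, 14:00-17:30 (invert busy blocks within the working day).
Bianca free: 08:00-13:15, 13:30-16:00.
Keanu free: 08:30-09:30, 10:15-13:45, 14:00-16:45.
Ulla free: 08:00-13:15, 14:00-17:30 (invert busy blocks within the working day).
Hamid ∩ Priya: 08:30-12:00, 14:00-16:00.
Hamid ∩ Priya ∩ Bianca: 08:30-12:00, 14:00-16:00.
Hamid ∩ Priya ∩ Bianca ∩ Keanu: 08:30-09:30, 10:15-12:00, 14:00-16:00.
Hamid ∩ Priya ∩ Bianca ∩ Keanu ∩ Ulla: 08:30-09:30, 10:15-12:00, 14:00-16:00.
So the common availability across everyone is 08:30-09:30, 10:15-12:00, 14:00-16:00.
The last common window of at least 60 minutes is 14:00-16:00; a 60-minute meeting can start as late as 15:00 and still end by 16:00.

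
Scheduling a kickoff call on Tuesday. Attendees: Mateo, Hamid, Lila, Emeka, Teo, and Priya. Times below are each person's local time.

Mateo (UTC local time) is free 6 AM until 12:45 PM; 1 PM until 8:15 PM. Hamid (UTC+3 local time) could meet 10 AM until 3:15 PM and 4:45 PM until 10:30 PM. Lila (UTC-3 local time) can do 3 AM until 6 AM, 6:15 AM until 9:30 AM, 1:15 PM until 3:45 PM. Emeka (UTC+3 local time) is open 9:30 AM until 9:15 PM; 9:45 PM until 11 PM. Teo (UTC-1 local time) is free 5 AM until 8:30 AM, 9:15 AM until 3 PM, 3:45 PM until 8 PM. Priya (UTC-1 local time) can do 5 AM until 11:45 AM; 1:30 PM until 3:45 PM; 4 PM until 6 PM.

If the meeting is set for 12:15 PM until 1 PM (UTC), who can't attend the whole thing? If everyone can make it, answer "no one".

Mateo in UTC: 06:00-12:45, 13:00-20:15.
Hamid in UTC: 07:00-12:15, 13:45-19:30 (subtract 3h to convert from UTC+3).
Lila in UTC: 06:00-09:00, 09:15-12:30, 16:15-18:45 (add 3h to convert from UTC-3).
Emeka in UTC: 06:30-18:15, 18:45-20:00 (subtract 3h to convert from UTC+3).
Teo in UTC: 06:00-09:30, 10:15-16:00, 16:45-21:00 (add 1h to convert from UTC-1).
Priya in UTC: 06:00-12:45, 14:30-16:45, 17:00-19:00 (add 1h to convert from UTC-1).
Mateo: not fully free for 12:15-13:00. Hamid: not fully free for 12:15-13:00. Lila: not fully free for 12:15-13:00. Emeka: free for 12:15-13:00. Teo: free for 12:15-13:00. Priya: not fully free for 12:15-13:00.

Hamid, Lila, Mateo, Priya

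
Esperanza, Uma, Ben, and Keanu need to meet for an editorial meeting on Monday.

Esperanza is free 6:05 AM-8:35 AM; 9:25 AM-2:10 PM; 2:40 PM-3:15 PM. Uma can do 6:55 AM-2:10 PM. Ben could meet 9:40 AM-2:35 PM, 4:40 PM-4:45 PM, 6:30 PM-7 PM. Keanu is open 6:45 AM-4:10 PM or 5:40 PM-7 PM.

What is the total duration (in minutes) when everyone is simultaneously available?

Esperanza ∩ Uma: 06:55-08:35, 09:25-14:10.
Esperanza ∩ Uma ∩ Ben: 09:40-14:10.
Esperanza ∩ Uma ∩ Ben ∩ Keanu: 09:40-14:10.
That's a single block of 270 minutes.

270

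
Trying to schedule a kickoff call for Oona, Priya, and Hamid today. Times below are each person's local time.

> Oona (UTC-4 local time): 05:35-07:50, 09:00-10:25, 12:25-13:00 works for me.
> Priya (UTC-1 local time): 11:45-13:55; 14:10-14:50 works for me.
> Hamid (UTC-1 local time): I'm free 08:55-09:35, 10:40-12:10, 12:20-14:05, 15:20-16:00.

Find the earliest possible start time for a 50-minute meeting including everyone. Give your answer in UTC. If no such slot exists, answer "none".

Oona in UTC: 09:35-11:50, 13:00-14:25, 16:25-17:00 (add 4h to convert from UTC-4).
Priya in UTC: 12:45-14:55, 15:10-15:50 (add 1h to convert from UTC-1).
Hamid in UTC: 09:55-10:35, 11:40-13:10, 13:20-15:05, 16:20-17:00 (add 1h to convert from UTC-1).
Oona ∩ Priya: 13:00-14:25.
Oona ∩ Priya ∩ Hamid: 13:00-13:10, 13:20-14:25.
So the common availability across everyone is 13:00-13:10, 13:20-14:25.
The first common window of at least 50 minutes is 13:20-14:25, so the earliest start is 13:20.

13:20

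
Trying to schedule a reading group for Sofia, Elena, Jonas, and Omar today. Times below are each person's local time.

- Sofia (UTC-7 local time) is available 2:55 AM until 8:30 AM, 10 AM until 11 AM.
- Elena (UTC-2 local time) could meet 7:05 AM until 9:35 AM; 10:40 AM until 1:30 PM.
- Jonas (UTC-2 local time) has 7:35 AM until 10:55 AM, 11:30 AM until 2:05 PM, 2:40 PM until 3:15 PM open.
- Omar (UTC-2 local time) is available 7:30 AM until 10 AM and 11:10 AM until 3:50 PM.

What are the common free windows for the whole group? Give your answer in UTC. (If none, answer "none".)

09:55-11:35, 13:30-15:30

Sofia in UTC: 09:55-15:30, 17:00-18:00 (add 7h to convert from UTC-7).
Elena in UTC: 09:05-11:35, 12:40-15:30 (add 2h to convert from UTC-2).
Jonas in UTC: 09:35-12:55, 13:30-16:05, 16:40-17:15 (add 2h to convert from UTC-2).
Omar in UTC: 09:30-12:00, 13:10-17:50 (add 2h to convert from UTC-2).
Sofia ∩ Elena: 09:55-11:35, 12:40-15:30.
Sofia ∩ Elena ∩ Jonas: 09:55-11:35, 12:40-12:55, 13:30-15:30.
Sofia ∩ Elena ∩ Jonas ∩ Omar: 09:55-11:35, 13:30-15:30.
Those are the intersection windows.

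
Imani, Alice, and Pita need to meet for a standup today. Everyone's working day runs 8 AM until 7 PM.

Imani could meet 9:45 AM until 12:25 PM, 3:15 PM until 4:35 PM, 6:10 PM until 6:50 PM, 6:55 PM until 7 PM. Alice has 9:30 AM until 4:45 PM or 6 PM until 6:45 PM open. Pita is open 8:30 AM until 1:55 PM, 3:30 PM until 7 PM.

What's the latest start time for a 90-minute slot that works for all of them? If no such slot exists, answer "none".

Imani ∩ Alice: 09:45-12:25, 15:15-16:35, 18:10-18:45.
Imani ∩ Alice ∩ Pita: 09:45-12:25, 15:30-16:35, 18:10-18:45.
The last common window of at least 90 minutes is 09:45-12:25; a 90-minute meeting can start as late as 10:55 and still end by 12:25.

10:55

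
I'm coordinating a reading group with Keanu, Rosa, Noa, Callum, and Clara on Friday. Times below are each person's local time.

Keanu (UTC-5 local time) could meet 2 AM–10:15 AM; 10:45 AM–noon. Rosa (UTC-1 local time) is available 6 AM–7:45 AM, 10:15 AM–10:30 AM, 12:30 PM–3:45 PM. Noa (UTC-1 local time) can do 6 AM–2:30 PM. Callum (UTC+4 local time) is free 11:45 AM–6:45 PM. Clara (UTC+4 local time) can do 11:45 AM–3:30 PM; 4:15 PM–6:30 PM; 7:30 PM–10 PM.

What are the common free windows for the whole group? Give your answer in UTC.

Keanu in UTC: 07:00-15:15, 15:45-17:00 (add 5h to convert from UTC-5).
Rosa in UTC: 07:00-08:45, 11:15-11:30, 13:30-16:45 (add 1h to convert from UTC-1).
Noa in UTC: 07:00-15:30 (add 1h to convert from UTC-1).
Callum in UTC: 07:45-14:45 (subtract 4h to convert from UTC+4).
Clara in UTC: 07:45-11:30, 12:15-14:30, 15:30-18:00 (subtract 4h to convert from UTC+4).
Keanu ∩ Rosa: 07:00-08:45, 11:15-11:30, 13:30-15:15, 15:45-16:45.
Keanu ∩ Rosa ∩ Noa: 07:00-08:45, 11:15-11:30, 13:30-15:15.
Keanu ∩ Rosa ∩ Noa ∩ Callum: 07:45-08:45, 11:15-11:30, 13:30-14:45.
Keanu ∩ Rosa ∩ Noa ∩ Callum ∩ Clara: 07:45-08:45, 11:15-11:30, 13:30-14:30.
Those are the intersection windows.

07:45-08:45, 11:15-11:30, 13:30-14:30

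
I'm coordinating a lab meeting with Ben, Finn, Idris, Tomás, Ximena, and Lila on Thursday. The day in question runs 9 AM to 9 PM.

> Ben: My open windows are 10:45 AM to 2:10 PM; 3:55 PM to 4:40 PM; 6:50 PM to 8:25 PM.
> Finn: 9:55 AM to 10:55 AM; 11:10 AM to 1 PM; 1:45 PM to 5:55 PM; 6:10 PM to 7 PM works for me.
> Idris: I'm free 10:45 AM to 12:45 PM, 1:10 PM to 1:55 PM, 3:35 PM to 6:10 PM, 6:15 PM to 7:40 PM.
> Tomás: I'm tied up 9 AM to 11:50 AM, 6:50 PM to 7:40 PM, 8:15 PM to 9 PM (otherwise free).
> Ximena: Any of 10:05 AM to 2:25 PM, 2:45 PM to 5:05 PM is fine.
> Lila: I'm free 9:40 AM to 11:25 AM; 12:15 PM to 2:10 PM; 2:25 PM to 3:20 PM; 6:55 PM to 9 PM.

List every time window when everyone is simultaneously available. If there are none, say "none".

Ben free: 10:45-14:10, 15:55-16:40, 18:50-20:25.
Finn free: 09:55-10:55, 11:10-13:00, 13:45-17:55, 18:10-19:00.
Idris free: 10:45-12:45, 13:10-13:55, 15:35-18:10, 18:15-19:40.
Tomás free: 11:50-18:50, 19:40-20:15 (invert busy blocks within the working day).
Ximena free: 10:05-14:25, 14:45-17:05.
Lila free: 09:40-11:25, 12:15-14:10, 14:25-15:20, 18:55-21:00.
Ben ∩ Finn: 10:45-10:55, 11:10-13:00, 13:45-14:10, 15:55-16:40, 18:50-19:00.
Ben ∩ Finn ∩ Idris: 10:45-10:55, 11:10-12:45, 13:45-13:55, 15:55-16:40, 18:50-19:00.
Ben ∩ Finn ∩ Idris ∩ Tomás: 11:50-12:45, 13:45-13:55, 15:55-16:40.
Ben ∩ Finn ∩ Idris ∩ Tomás ∩ Ximena: 11:50-12:45, 13:45-13:55, 15:55-16:40.
Ben ∩ Finn ∩ Idris ∩ Tomás ∩ Ximena ∩ Lila: 12:15-12:45, 13:45-13:55.
So the common availability across everyone is 12:15-12:45, 13:45-13:55.

12:15-12:45, 13:45-13:55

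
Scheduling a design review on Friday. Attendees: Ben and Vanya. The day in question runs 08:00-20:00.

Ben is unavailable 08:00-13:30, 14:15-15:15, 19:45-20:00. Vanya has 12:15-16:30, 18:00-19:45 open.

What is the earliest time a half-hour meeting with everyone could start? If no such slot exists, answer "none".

Ben free: 13:30-14:15, 15:15-19:45 (invert busy blocks within the working day).
Vanya free: 12:15-16:30, 18:00-19:45.
Ben ∩ Vanya: 13:30-14:15, 15:15-16:30, 18:00-19:45.
So the common availability across everyone is 13:30-14:15, 15:15-16:30, 18:00-19:45.
The first common window of at least 30 minutes is 13:30-14:15, so the earliest start is 13:30.

13:30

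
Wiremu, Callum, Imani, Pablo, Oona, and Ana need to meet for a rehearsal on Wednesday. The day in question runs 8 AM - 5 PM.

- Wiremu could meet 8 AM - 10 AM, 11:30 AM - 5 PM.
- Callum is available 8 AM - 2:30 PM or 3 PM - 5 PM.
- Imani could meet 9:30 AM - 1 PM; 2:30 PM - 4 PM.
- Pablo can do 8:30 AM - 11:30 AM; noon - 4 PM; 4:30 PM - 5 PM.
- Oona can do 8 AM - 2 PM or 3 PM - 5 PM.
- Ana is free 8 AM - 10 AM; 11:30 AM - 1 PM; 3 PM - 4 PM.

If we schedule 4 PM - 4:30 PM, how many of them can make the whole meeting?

Wiremu, Callum, and Oona can make the full 16:00-16:30 slot — that's 3.

3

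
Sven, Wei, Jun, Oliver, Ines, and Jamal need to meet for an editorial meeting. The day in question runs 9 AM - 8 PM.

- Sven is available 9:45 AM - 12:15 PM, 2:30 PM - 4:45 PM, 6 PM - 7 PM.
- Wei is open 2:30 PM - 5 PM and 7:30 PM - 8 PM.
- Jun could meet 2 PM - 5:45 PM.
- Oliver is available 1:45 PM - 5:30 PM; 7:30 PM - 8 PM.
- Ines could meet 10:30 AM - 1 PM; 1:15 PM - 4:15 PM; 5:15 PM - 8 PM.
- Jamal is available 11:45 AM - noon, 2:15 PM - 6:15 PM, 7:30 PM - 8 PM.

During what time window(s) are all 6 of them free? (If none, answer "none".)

Sven ∩ Wei: 14:30-16:45.
Sven ∩ Wei ∩ Jun: 14:30-16:45.
Sven ∩ Wei ∩ Jun ∩ Oliver: 14:30-16:45.
Sven ∩ Wei ∩ Jun ∩ Oliver ∩ Ines: 14:30-16:15.
Sven ∩ Wei ∩ Jun ∩ Oliver ∩ Ines ∩ Jamal: 14:30-16:15.
So the common availability across everyone is 14:30-16:15.

14:30-16:15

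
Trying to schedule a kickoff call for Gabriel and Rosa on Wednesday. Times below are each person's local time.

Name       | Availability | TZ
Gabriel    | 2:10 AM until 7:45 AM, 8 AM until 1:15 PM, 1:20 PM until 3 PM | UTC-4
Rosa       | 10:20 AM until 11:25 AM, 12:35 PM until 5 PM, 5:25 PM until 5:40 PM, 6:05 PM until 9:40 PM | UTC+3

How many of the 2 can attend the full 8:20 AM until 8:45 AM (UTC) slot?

1

Gabriel in UTC: 06:10-11:45, 12:00-17:15, 17:20-19:00 (add 4h to convert from UTC-4).
Rosa in UTC: 07:20-08:25, 09:35-14:00, 14:25-14:40, 15:05-18:40 (subtract 3h to convert from UTC+3).
Gabriel can make the full 08:20-08:45 slot — that's 1.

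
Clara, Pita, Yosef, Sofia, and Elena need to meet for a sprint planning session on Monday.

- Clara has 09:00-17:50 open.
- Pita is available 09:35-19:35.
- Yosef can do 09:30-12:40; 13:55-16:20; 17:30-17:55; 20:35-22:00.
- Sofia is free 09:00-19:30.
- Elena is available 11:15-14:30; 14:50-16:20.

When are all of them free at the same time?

11:15-12:40, 13:55-14:30, 14:50-16:20

Clara ∩ Pita: 09:35-17:50.
Clara ∩ Pita ∩ Yosef: 09:35-12:40, 13:55-16:20, 17:30-17:50.
Clara ∩ Pita ∩ Yosef ∩ Sofia: 09:35-12:40, 13:55-16:20, 17:30-17:50.
Clara ∩ Pita ∩ Yosef ∩ Sofia ∩ Elena: 11:15-12:40, 13:55-14:30, 14:50-16:20.
So the common availability across everyone is 11:15-12:40, 13:55-14:30, 14:50-16:20.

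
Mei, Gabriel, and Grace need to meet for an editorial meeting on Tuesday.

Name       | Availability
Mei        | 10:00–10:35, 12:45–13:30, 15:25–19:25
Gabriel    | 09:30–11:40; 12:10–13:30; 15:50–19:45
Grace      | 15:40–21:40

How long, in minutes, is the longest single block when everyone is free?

215

Mei ∩ Gabriel: 10:00-10:35, 12:45-13:30, 15:50-19:25.
Mei ∩ Gabriel ∩ Grace: 15:50-19:25.
The longest is 15:50-19:25 at 215 minutes.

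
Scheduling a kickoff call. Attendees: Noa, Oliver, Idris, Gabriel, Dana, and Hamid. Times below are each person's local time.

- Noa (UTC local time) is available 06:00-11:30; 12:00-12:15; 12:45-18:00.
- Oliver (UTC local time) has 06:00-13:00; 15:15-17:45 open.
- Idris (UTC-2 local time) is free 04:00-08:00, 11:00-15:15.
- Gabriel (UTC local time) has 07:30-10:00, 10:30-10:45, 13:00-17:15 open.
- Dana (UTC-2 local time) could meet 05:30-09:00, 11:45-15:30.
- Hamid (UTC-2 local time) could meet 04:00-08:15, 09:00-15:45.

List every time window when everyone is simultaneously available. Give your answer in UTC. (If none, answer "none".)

07:30-10:00, 15:15-17:15

Noa in UTC: 06:00-11:30, 12:00-12:15, 12:45-18:00.
Oliver in UTC: 06:00-13:00, 15:15-17:45.
Idris in UTC: 06:00-10:00, 13:00-17:15 (add 2h to convert from UTC-2).
Gabriel in UTC: 07:30-10:00, 10:30-10:45, 13:00-17:15.
Dana in UTC: 07:30-11:00, 13:45-17:30 (add 2h to convert from UTC-2).
Hamid in UTC: 06:00-10:15, 11:00-17:45 (add 2h to convert from UTC-2).
Noa ∩ Oliver: 06:00-11:30, 12:00-12:15, 12:45-13:00, 15:15-17:45.
Noa ∩ Oliver ∩ Idris: 06:00-10:00, 15:15-17:15.
Noa ∩ Oliver ∩ Idris ∩ Gabriel: 07:30-10:00, 15:15-17:15.
Noa ∩ Oliver ∩ Idris ∩ Gabriel ∩ Dana: 07:30-10:00, 15:15-17:15.
Noa ∩ Oliver ∩ Idris ∩ Gabriel ∩ Dana ∩ Hamid: 07:30-10:00, 15:15-17:15.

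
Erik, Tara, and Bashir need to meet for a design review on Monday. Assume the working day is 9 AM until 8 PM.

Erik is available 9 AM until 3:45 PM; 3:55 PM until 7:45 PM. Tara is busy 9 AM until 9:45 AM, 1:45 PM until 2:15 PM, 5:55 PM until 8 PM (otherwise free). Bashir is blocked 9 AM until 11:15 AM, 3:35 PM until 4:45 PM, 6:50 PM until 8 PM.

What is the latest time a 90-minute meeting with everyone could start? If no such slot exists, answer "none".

12:15

Erik free: 09:00-15:45, 15:55-19:45.
Tara free: 09:45-13:45, 14:15-17:55 (invert busy blocks within the working day).
Bashir free: 11:15-15:35, 16:45-18:50 (invert busy blocks within the working day).
Erik ∩ Tara: 09:45-13:45, 14:15-15:45, 15:55-17:55.
Erik ∩ Tara ∩ Bashir: 11:15-13:45, 14:15-15:35, 16:45-17:55.
The last common window of at least 90 minutes is 11:15-13:45; a 90-minute meeting can start as late as 12:15 and still end by 13:45.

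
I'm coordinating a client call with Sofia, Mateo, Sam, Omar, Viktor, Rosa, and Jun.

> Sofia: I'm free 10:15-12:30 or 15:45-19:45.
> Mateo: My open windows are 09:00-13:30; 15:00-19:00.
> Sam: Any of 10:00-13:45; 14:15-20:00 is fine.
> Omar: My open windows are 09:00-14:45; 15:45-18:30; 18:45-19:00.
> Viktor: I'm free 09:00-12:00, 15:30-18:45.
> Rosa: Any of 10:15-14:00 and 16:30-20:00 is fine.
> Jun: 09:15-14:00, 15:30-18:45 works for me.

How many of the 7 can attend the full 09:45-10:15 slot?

4

Mateo, Omar, Viktor, and Jun can make the full 09:45-10:15 slot — that's 4.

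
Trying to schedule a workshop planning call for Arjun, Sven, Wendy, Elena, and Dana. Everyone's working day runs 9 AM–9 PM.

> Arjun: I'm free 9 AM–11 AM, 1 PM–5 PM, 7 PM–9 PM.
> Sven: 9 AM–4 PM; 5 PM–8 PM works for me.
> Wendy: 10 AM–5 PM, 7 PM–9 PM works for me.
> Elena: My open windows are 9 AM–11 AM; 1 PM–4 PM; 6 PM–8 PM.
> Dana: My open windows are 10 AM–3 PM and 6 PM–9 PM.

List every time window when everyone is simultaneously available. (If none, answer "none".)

Arjun ∩ Sven: 09:00-11:00, 13:00-16:00, 19:00-20:00.
Arjun ∩ Sven ∩ Wendy: 10:00-11:00, 13:00-16:00, 19:00-20:00.
Arjun ∩ Sven ∩ Wendy ∩ Elena: 10:00-11:00, 13:00-16:00, 19:00-20:00.
Arjun ∩ Sven ∩ Wendy ∩ Elena ∩ Dana: 10:00-11:00, 13:00-15:00, 19:00-20:00.

10:00-11:00, 13:00-15:00, 19:00-20:00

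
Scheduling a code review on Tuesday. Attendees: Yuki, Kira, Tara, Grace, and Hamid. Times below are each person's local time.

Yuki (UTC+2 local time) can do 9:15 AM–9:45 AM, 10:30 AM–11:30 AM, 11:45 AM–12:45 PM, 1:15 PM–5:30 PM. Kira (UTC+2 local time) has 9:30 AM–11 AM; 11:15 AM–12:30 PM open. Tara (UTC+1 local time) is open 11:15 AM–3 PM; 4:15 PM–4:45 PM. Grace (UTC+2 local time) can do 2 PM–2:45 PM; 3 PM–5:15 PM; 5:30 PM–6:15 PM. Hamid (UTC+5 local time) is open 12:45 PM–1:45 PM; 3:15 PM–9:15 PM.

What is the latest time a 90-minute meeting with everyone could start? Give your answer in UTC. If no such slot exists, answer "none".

Yuki in UTC: 07:15-07:45, 08:30-09:30, 09:45-10:45, 11:15-15:30 (subtract 2h to convert from UTC+2).
Kira in UTC: 07:30-09:00, 09:15-10:30 (subtract 2h to convert from UTC+2).
Tara in UTC: 10:15-14:00, 15:15-15:45 (subtract 1h to convert from UTC+1).
Grace in UTC: 12:00-12:45, 13:00-15:15, 15:30-16:15 (subtract 2h to convert from UTC+2).
Hamid in UTC: 07:45-08:45, 10:15-16:15 (subtract 5h to convert from UTC+5).
Yuki ∩ Kira: 07:30-07:45, 08:30-09:00, 09:15-09:30, 09:45-10:30.
Yuki ∩ Kira ∩ Tara: 10:15-10:30.
Yuki ∩ Kira ∩ Tara ∩ Grace: ∅.
Yuki ∩ Kira ∩ Tara ∩ Grace ∩ Hamid: ∅.
There is no time when everyone is free.
No common window is at least 90 minutes long.

none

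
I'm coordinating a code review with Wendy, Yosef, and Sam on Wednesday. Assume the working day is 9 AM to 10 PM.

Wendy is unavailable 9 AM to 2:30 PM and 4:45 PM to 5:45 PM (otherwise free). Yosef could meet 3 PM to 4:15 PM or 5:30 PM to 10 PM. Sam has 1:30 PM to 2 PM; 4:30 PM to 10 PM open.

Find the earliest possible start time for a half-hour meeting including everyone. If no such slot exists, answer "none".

17:45

Wendy free: 14:30-16:45, 17:45-22:00 (invert busy blocks within the working day).
Yosef free: 15:00-16:15, 17:30-22:00.
Sam free: 13:30-14:00, 16:30-22:00.
Wendy ∩ Yosef: 15:00-16:15, 17:45-22:00.
Wendy ∩ Yosef ∩ Sam: 17:45-22:00.
The first common window of at least 30 minutes is 17:45-22:00, so the earliest start is 17:45.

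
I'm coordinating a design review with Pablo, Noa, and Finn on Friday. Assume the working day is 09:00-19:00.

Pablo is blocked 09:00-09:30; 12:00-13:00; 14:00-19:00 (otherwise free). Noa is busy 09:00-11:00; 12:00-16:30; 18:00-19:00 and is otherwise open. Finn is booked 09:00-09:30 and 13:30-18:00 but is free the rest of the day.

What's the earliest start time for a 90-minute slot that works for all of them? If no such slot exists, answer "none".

Pablo free: 09:30-12:00, 13:00-14:00 (invert busy blocks within the working day).
Noa free: 11:00-12:00, 16:30-18:00 (invert busy blocks within the working day).
Finn free: 09:30-13:30, 18:00-19:00 (invert busy blocks within the working day).
Pablo ∩ Noa: 11:00-12:00.
Pablo ∩ Noa ∩ Finn: 11:00-12:00.
No common window is at least 90 minutes long.

none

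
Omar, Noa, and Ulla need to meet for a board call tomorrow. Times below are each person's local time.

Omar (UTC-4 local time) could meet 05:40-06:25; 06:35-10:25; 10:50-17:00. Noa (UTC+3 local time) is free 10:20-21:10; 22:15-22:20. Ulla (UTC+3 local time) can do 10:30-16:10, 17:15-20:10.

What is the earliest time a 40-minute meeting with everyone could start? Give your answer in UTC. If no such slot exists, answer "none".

09:40

Omar in UTC: 09:40-10:25, 10:35-14:25, 14:50-21:00 (add 4h to convert from UTC-4).
Noa in UTC: 07:20-18:10, 19:15-19:20 (subtract 3h to convert from UTC+3).
Ulla in UTC: 07:30-13:10, 14:15-17:10 (subtract 3h to convert from UTC+3).
Omar ∩ Noa: 09:40-10:25, 10:35-14:25, 14:50-18:10, 19:15-19:20.
Omar ∩ Noa ∩ Ulla: 09:40-10:25, 10:35-13:10, 14:15-14:25, 14:50-17:10.
The first common window of at least 40 minutes is 09:40-10:25, so the earliest start is 09:40.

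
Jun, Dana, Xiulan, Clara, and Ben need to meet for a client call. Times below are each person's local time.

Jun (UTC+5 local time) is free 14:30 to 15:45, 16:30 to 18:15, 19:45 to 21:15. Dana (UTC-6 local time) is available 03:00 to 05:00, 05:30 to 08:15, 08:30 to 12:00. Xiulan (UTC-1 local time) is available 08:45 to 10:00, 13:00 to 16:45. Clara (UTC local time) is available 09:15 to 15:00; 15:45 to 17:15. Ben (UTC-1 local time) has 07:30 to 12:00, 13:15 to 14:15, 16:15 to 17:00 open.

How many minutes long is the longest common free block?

Jun in UTC: 09:30-10:45, 11:30-13:15, 14:45-16:15 (subtract 5h to convert from UTC+5).
Dana in UTC: 09:00-11:00, 11:30-14:15, 14:30-18:00 (add 6h to convert from UTC-6).
Xiulan in UTC: 09:45-11:00, 14:00-17:45 (add 1h to convert from UTC-1).
Clara in UTC: 09:15-15:00, 15:45-17:15.
Ben in UTC: 08:30-13:00, 14:15-15:15, 17:15-18:00 (add 1h to convert from UTC-1).
Jun ∩ Dana: 09:30-10:45, 11:30-13:15, 14:45-16:15.
Jun ∩ Dana ∩ Xiulan: 09:45-10:45, 14:45-16:15.
Jun ∩ Dana ∩ Xiulan ∩ Clara: 09:45-10:45, 14:45-15:00, 15:45-16:15.
Jun ∩ Dana ∩ Xiulan ∩ Clara ∩ Ben: 09:45-10:45, 14:45-15:00.
The longest is 09:45-10:45 at 60 minutes.

60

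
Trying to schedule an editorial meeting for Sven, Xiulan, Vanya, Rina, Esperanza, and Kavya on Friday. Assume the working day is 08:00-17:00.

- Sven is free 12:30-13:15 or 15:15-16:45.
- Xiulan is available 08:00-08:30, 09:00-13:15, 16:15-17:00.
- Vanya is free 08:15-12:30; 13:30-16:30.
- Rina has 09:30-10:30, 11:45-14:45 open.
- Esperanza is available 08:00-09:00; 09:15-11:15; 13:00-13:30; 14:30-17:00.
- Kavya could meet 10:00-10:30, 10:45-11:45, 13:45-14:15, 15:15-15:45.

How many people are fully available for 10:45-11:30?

Xiulan, Vanya, and Kavya can make the full 10:45-11:30 slot — that's 3.

3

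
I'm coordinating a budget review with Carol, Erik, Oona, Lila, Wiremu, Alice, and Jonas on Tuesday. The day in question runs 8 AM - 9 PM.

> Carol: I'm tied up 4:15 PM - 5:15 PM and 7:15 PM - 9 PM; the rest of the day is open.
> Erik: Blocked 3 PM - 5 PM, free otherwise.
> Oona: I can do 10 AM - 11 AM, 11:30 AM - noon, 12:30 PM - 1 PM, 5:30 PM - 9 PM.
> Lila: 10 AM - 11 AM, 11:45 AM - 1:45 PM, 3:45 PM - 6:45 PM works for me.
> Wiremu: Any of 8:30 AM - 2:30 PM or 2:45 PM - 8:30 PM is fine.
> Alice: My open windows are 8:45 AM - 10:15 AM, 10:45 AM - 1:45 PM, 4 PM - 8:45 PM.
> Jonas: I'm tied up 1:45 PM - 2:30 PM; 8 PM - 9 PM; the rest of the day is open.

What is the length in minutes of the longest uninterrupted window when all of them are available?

75

Carol free: 08:00-16:15, 17:15-19:15 (invert busy blocks within the working day).
Erik free: 08:00-15:00, 17:00-21:00 (invert busy blocks within the working day).
Oona free: 10:00-11:00, 11:30-12:00, 12:30-13:00, 17:30-21:00.
Lila free: 10:00-11:00, 11:45-13:45, 15:45-18:45.
Wiremu free: 08:30-14:30, 14:45-20:30.
Alice free: 08:45-10:15, 10:45-13:45, 16:00-20:45.
Jonas free: 08:00-13:45, 14:30-20:00 (invert busy blocks within the working day).
Carol ∩ Erik: 08:00-15:00, 17:15-19:15.
Carol ∩ Erik ∩ Oona: 10:00-11:00, 11:30-12:00, 12:30-13:00, 17:30-19:15.
Carol ∩ Erik ∩ Oona ∩ Lila: 10:00-11:00, 11:45-12:00, 12:30-13:00, 17:30-18:45.
Carol ∩ Erik ∩ Oona ∩ Lila ∩ Wiremu: 10:00-11:00, 11:45-12:00, 12:30-13:00, 17:30-18:45.
Carol ∩ Erik ∩ Oona ∩ Lila ∩ Wiremu ∩ Alice: 10:00-10:15, 10:45-11:00, 11:45-12:00, 12:30-13:00, 17:30-18:45.
Carol ∩ Erik ∩ Oona ∩ Lila ∩ Wiremu ∩ Alice ∩ Jonas: 10:00-10:15, 10:45-11:00, 11:45-12:00, 12:30-13:00, 17:30-18:45.
So the common availability across everyone is 10:00-10:15, 10:45-11:00, 11:45-12:00, 12:30-13:00, 17:30-18:45.
The longest is 17:30-18:45 at 75 minutes.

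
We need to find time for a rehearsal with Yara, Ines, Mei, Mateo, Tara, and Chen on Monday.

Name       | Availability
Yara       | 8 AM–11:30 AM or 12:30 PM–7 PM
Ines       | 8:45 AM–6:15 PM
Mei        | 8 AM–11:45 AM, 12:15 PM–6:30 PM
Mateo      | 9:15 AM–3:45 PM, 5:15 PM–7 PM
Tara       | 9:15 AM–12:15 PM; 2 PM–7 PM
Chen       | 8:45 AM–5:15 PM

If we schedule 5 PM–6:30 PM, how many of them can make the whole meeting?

Yara, Mei, and Tara can make the full 17:00-18:30 slot — that's 3.

3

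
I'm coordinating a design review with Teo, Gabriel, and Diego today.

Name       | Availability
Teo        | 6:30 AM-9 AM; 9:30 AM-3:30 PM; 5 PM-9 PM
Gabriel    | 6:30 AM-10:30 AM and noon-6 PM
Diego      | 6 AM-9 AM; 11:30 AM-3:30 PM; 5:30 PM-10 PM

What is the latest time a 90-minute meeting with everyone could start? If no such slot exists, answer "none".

Teo ∩ Gabriel: 06:30-09:00, 09:30-10:30, 12:00-15:30, 17:00-18:00.
Teo ∩ Gabriel ∩ Diego: 06:30-09:00, 12:00-15:30, 17:30-18:00.
The last common window of at least 90 minutes is 12:00-15:30; a 90-minute meeting can start as late as 14:00 and still end by 15:30.

14:00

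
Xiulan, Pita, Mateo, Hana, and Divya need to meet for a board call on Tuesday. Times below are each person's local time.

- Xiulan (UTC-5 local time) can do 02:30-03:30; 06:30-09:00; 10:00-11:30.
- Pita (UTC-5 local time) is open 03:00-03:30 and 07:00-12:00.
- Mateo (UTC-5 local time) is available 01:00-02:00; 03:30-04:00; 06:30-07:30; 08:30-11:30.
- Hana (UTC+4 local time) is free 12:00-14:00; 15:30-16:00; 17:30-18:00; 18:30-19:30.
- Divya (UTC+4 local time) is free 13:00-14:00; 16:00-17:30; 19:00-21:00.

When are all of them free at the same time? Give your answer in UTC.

15:00-15:30

Xiulan in UTC: 07:30-08:30, 11:30-14:00, 15:00-16:30 (add 5h to convert from UTC-5).
Pita in UTC: 08:00-08:30, 12:00-17:00 (add 5h to convert from UTC-5).
Mateo in UTC: 06:00-07:00, 08:30-09:00, 11:30-12:30, 13:30-16:30 (add 5h to convert from UTC-5).
Hana in UTC: 08:00-10:00, 11:30-12:00, 13:30-14:00, 14:30-15:30 (subtract 4h to convert from UTC+4).
Divya in UTC: 09:00-10:00, 12:00-13:30, 15:00-17:00 (subtract 4h to convert from UTC+4).
Xiulan ∩ Pita: 08:00-08:30, 12:00-14:00, 15:00-16:30.
Xiulan ∩ Pita ∩ Mateo: 12:00-12:30, 13:30-14:00, 15:00-16:30.
Xiulan ∩ Pita ∩ Mateo ∩ Hana: 13:30-14:00, 15:00-15:30.
Xiulan ∩ Pita ∩ Mateo ∩ Hana ∩ Divya: 15:00-15:30.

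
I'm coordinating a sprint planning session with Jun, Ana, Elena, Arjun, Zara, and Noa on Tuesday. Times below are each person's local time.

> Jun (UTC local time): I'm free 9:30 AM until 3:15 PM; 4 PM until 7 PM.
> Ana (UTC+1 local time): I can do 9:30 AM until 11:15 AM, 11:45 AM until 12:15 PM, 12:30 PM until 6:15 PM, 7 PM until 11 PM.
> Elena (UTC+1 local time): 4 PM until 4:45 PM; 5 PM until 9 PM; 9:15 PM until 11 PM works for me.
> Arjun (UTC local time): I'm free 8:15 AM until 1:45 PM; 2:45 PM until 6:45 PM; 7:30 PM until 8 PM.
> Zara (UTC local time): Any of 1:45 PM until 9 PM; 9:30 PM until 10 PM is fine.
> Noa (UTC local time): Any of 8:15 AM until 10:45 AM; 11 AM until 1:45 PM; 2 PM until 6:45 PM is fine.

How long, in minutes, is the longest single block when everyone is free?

75

Jun in UTC: 09:30-15:15, 16:00-19:00.
Ana in UTC: 08:30-10:15, 10:45-11:15, 11:30-17:15, 18:00-22:00 (subtract 1h to convert from UTC+1).
Elena in UTC: 15:00-15:45, 16:00-20:00, 20:15-22:00 (subtract 1h to convert from UTC+1).
Arjun in UTC: 08:15-13:45, 14:45-18:45, 19:30-20:00.
Zara in UTC: 13:45-21:00, 21:30-22:00.
Noa in UTC: 08:15-10:45, 11:00-13:45, 14:00-18:45.
Jun ∩ Ana: 09:30-10:15, 10:45-11:15, 11:30-15:15, 16:00-17:15, 18:00-19:00.
Jun ∩ Ana ∩ Elena: 15:00-15:15, 16:00-17:15, 18:00-19:00.
Jun ∩ Ana ∩ Elena ∩ Arjun: 15:00-15:15, 16:00-17:15, 18:00-18:45.
Jun ∩ Ana ∩ Elena ∩ Arjun ∩ Zara: 15:00-15:15, 16:00-17:15, 18:00-18:45.
Jun ∩ Ana ∩ Elena ∩ Arjun ∩ Zara ∩ Noa: 15:00-15:15, 16:00-17:15, 18:00-18:45.
The longest is 16:00-17:15 at 75 minutes.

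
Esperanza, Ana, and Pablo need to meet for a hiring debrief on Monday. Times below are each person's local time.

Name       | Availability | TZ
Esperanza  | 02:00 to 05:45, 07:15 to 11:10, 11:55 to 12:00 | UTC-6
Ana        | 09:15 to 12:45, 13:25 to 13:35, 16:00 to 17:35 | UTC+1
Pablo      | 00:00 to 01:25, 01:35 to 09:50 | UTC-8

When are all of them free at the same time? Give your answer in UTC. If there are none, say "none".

08:15-09:25, 09:35-11:45, 15:00-16:35

Esperanza in UTC: 08:00-11:45, 13:15-17:10, 17:55-18:00 (add 6h to convert from UTC-6).
Ana in UTC: 08:15-11:45, 12:25-12:35, 15:00-16:35 (subtract 1h to convert from UTC+1).
Pablo in UTC: 08:00-09:25, 09:35-17:50 (add 8h to convert from UTC-8).
Esperanza ∩ Ana: 08:15-11:45, 15:00-16:35.
Esperanza ∩ Ana ∩ Pablo: 08:15-09:25, 09:35-11:45, 15:00-16:35.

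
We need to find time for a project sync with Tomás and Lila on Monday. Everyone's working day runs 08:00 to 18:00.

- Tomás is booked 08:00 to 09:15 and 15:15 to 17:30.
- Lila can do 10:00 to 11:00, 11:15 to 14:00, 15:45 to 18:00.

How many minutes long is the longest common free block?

165

Tomás free: 09:15-15:15, 17:30-18:00 (invert busy blocks within the working day).
Lila free: 10:00-11:00, 11:15-14:00, 15:45-18:00.
Tomás ∩ Lila: 10:00-11:00, 11:15-14:00, 17:30-18:00.
The longest is 11:15-14:00 at 165 minutes.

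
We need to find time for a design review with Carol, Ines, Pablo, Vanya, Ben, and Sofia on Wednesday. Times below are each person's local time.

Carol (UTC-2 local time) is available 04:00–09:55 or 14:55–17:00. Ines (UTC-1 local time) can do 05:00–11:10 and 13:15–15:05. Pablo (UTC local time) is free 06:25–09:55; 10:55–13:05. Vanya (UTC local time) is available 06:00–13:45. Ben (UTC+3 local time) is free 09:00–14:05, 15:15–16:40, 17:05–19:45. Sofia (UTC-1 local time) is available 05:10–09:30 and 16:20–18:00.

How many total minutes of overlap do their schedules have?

210

Carol in UTC: 06:00-11:55, 16:55-19:00 (add 2h to convert from UTC-2).
Ines in UTC: 06:00-12:10, 14:15-16:05 (add 1h to convert from UTC-1).
Pablo in UTC: 06:25-09:55, 10:55-13:05.
Vanya in UTC: 06:00-13:45.
Ben in UTC: 06:00-11:05, 12:15-13:40, 14:05-16:45 (subtract 3h to convert from UTC+3).
Sofia in UTC: 06:10-10:30, 17:20-19:00 (add 1h to convert from UTC-1).
Carol ∩ Ines: 06:00-11:55.
Carol ∩ Ines ∩ Pablo: 06:25-09:55, 10:55-11:55.
Carol ∩ Ines ∩ Pablo ∩ Vanya: 06:25-09:55, 10:55-11:55.
Carol ∩ Ines ∩ Pablo ∩ Vanya ∩ Ben: 06:25-09:55, 10:55-11:05.
Carol ∩ Ines ∩ Pablo ∩ Vanya ∩ Ben ∩ Sofia: 06:25-09:55.
That's a single block of 210 minutes.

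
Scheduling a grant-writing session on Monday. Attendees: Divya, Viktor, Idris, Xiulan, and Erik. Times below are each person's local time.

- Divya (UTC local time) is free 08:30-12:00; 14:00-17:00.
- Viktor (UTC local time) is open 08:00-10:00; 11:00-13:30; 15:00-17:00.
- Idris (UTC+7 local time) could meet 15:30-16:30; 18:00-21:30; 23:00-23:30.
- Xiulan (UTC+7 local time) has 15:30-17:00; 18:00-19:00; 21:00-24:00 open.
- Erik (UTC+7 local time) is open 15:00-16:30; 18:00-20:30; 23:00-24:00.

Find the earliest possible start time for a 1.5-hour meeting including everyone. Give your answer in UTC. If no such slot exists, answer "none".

Divya in UTC: 08:30-12:00, 14:00-17:00.
Viktor in UTC: 08:00-10:00, 11:00-13:30, 15:00-17:00.
Idris in UTC: 08:30-09:30, 11:00-14:30, 16:00-16:30 (subtract 7h to convert from UTC+7).
Xiulan in UTC: 08:30-10:00, 11:00-12:00, 14:00-17:00 (subtract 7h to convert from UTC+7).
Erik in UTC: 08:00-09:30, 11:00-13:30, 16:00-17:00 (subtract 7h to convert from UTC+7).
Divya ∩ Viktor: 08:30-10:00, 11:00-12:00, 15:00-17:00.
Divya ∩ Viktor ∩ Idris: 08:30-09:30, 11:00-12:00, 16:00-16:30.
Divya ∩ Viktor ∩ Idris ∩ Xiulan: 08:30-09:30, 11:00-12:00, 16:00-16:30.
Divya ∩ Viktor ∩ Idris ∩ Xiulan ∩ Erik: 08:30-09:30, 11:00-12:00, 16:00-16:30.
No common window is at least 90 minutes long.

none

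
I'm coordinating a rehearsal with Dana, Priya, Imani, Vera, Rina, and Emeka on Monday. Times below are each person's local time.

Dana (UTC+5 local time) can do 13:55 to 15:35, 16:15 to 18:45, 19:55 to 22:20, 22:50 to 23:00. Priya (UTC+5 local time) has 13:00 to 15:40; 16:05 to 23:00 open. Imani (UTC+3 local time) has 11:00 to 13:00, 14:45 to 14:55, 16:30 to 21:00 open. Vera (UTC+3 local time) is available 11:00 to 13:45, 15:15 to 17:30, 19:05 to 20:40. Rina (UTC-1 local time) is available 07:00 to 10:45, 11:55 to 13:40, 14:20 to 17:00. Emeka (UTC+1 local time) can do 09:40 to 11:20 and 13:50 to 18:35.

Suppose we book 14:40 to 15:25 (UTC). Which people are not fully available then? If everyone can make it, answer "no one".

Dana, Rina, Vera

Dana in UTC: 08:55-10:35, 11:15-13:45, 14:55-17:20, 17:50-18:00 (subtract 5h to convert from UTC+5).
Priya in UTC: 08:00-10:40, 11:05-18:00 (subtract 5h to convert from UTC+5).
Imani in UTC: 08:00-10:00, 11:45-11:55, 13:30-18:00 (subtract 3h to convert from UTC+3).
Vera in UTC: 08:00-10:45, 12:15-14:30, 16:05-17:40 (subtract 3h to convert from UTC+3).
Rina in UTC: 08:00-11:45, 12:55-14:40, 15:20-18:00 (add 1h to convert from UTC-1).
Emeka in UTC: 08:40-10:20, 12:50-17:35 (subtract 1h to convert from UTC+1).
Dana: not fully free for 14:40-15:25. Priya: free for 14:40-15:25. Imani: free for 14:40-15:25. Vera: not fully free for 14:40-15:25. Rina: not fully free for 14:40-15:25. Emeka: free for 14:40-15:25.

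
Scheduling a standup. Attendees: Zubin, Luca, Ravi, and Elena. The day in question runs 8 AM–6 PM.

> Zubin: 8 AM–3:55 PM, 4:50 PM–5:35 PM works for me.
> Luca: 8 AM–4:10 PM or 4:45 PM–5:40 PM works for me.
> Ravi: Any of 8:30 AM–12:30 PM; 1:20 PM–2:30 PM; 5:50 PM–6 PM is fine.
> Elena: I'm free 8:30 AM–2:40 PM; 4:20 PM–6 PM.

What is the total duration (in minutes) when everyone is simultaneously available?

Zubin ∩ Luca: 08:00-15:55, 16:50-17:35.
Zubin ∩ Luca ∩ Ravi: 08:30-12:30, 13:20-14:30.
Zubin ∩ Luca ∩ Ravi ∩ Elena: 08:30-12:30, 13:20-14:30.
Summing the common windows: 240 + 70 = 310 minutes.

310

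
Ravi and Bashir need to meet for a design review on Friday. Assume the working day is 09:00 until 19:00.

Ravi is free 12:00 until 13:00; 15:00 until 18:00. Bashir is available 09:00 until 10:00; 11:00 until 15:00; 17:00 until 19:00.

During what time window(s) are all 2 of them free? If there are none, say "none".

Ravi ∩ Bashir: 12:00-13:00, 17:00-18:00.
So the common availability across everyone is 12:00-13:00, 17:00-18:00.

12:00-13:00, 17:00-18:00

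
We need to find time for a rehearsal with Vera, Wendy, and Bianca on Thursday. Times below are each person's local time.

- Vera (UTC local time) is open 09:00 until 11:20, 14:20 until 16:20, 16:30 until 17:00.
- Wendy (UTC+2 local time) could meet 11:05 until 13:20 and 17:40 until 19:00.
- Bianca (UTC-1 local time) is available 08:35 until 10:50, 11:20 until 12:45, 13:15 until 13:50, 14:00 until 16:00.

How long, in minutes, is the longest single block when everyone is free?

Vera in UTC: 09:00-11:20, 14:20-16:20, 16:30-17:00.
Wendy in UTC: 09:05-11:20, 15:40-17:00 (subtract 2h to convert from UTC+2).
Bianca in UTC: 09:35-11:50, 12:20-13:45, 14:15-14:50, 15:00-17:00 (add 1h to convert from UTC-1).
Vera ∩ Wendy: 09:05-11:20, 15:40-16:20, 16:30-17:00.
Vera ∩ Wendy ∩ Bianca: 09:35-11:20, 15:40-16:20, 16:30-17:00.
The longest is 09:35-11:20 at 105 minutes.

105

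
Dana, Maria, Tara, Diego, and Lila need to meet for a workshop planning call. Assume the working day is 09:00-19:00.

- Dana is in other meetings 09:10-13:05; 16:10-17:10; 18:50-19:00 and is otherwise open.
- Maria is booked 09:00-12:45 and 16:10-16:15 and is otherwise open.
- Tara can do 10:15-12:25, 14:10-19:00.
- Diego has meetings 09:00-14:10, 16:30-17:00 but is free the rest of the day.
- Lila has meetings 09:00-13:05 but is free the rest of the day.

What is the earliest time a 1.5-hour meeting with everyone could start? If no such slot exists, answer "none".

14:10

Dana free: 09:00-09:10, 13:05-16:10, 17:10-18:50 (invert busy blocks within the working day).
Maria free: 12:45-16:10, 16:15-19:00 (invert busy blocks within the working day).
Tara free: 10:15-12:25, 14:10-19:00.
Diego free: 14:10-16:30, 17:00-19:00 (invert busy blocks within the working day).
Lila free: 13:05-19:00 (invert busy blocks within the working day).
Dana ∩ Maria: 13:05-16:10, 17:10-18:50.
Dana ∩ Maria ∩ Tara: 14:10-16:10, 17:10-18:50.
Dana ∩ Maria ∩ Tara ∩ Diego: 14:10-16:10, 17:10-18:50.
Dana ∩ Maria ∩ Tara ∩ Diego ∩ Lila: 14:10-16:10, 17:10-18:50.
The first common window of at least 90 minutes is 14:10-16:10, so the earliest start is 14:10.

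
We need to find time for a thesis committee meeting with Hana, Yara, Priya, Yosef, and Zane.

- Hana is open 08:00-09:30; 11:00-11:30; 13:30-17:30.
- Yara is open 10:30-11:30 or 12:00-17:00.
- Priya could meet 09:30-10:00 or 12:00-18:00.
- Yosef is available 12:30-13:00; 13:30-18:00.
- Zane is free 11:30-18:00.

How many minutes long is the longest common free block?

210

Hana ∩ Yara: 11:00-11:30, 13:30-17:00.
Hana ∩ Yara ∩ Priya: 13:30-17:00.
Hana ∩ Yara ∩ Priya ∩ Yosef: 13:30-17:00.
Hana ∩ Yara ∩ Priya ∩ Yosef ∩ Zane: 13:30-17:00.
The longest is 13:30-17:00 at 210 minutes.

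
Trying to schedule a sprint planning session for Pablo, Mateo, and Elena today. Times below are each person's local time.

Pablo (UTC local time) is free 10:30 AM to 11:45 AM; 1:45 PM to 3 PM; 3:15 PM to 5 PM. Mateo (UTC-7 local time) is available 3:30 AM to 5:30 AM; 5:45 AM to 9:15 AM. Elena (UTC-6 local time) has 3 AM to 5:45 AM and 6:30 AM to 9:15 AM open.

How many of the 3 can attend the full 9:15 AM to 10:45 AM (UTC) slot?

1

Pablo in UTC: 10:30-11:45, 13:45-15:00, 15:15-17:00.
Mateo in UTC: 10:30-12:30, 12:45-16:15 (add 7h to convert from UTC-7).
Elena in UTC: 09:00-11:45, 12:30-15:15 (add 6h to convert from UTC-6).
Elena can make the full 09:15-10:45 slot — that's 1.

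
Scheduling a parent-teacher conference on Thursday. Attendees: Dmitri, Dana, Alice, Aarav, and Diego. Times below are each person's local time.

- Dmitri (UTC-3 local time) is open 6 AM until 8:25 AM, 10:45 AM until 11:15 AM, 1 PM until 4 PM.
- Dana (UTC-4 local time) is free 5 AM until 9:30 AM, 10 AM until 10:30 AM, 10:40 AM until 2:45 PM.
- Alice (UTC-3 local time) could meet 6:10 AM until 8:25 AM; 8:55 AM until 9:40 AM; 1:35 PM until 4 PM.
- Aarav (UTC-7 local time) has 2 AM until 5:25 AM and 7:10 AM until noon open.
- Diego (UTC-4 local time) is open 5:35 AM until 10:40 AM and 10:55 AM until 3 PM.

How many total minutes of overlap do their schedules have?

Dmitri in UTC: 09:00-11:25, 13:45-14:15, 16:00-19:00 (add 3h to convert from UTC-3).
Dana in UTC: 09:00-13:30, 14:00-14:30, 14:40-18:45 (add 4h to convert from UTC-4).
Alice in UTC: 09:10-11:25, 11:55-12:40, 16:35-19:00 (add 3h to convert from UTC-3).
Aarav in UTC: 09:00-12:25, 14:10-19:00 (add 7h to convert from UTC-7).
Diego in UTC: 09:35-14:40, 14:55-19:00 (add 4h to convert from UTC-4).
Dmitri ∩ Dana: 09:00-11:25, 14:00-14:15, 16:00-18:45.
Dmitri ∩ Dana ∩ Alice: 09:10-11:25, 16:35-18:45.
Dmitri ∩ Dana ∩ Alice ∩ Aarav: 09:10-11:25, 16:35-18:45.
Dmitri ∩ Dana ∩ Alice ∩ Aarav ∩ Diego: 09:35-11:25, 16:35-18:45.
Summing the common windows: 110 + 130 = 240 minutes.

240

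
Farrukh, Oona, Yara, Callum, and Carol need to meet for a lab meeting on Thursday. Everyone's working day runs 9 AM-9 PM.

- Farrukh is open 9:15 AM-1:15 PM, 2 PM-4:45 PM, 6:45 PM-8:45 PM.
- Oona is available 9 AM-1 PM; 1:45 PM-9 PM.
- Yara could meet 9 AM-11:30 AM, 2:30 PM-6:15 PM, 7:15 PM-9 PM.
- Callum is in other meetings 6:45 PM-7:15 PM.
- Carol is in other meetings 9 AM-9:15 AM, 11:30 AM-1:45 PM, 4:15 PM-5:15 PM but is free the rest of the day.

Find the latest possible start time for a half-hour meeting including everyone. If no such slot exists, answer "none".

Farrukh free: 09:15-13:15, 14:00-16:45, 18:45-20:45.
Oona free: 09:00-13:00, 13:45-21:00.
Yara free: 09:00-11:30, 14:30-18:15, 19:15-21:00.
Callum free: 09:00-18:45, 19:15-21:00 (invert busy blocks within the working day).
Carol free: 09:15-11:30, 13:45-16:15, 17:15-21:00 (invert busy blocks within the working day).
Farrukh ∩ Oona: 09:15-13:00, 14:00-16:45, 18:45-20:45.
Farrukh ∩ Oona ∩ Yara: 09:15-11:30, 14:30-16:45, 19:15-20:45.
Farrukh ∩ Oona ∩ Yara ∩ Callum: 09:15-11:30, 14:30-16:45, 19:15-20:45.
Farrukh ∩ Oona ∩ Yara ∩ Callum ∩ Carol: 09:15-11:30, 14:30-16:15, 19:15-20:45.
So the common availability across everyone is 09:15-11:30, 14:30-16:15, 19:15-20:45.
The last common window of at least 30 minutes is 19:15-20:45; a 30-minute meeting can start as late as 20:15 and still end by 20:45.

20:15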